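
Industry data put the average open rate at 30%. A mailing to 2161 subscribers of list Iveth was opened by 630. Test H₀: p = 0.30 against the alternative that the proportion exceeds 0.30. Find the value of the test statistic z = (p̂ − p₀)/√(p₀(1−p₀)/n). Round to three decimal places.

z = -0.859

p̂ = 630/2161 = 0.29153.
Under H₀, SE = √(0.3·0.7/2161) = √(9.71772e-05) = 0.00986.
z = (0.29153 − 0.3)/0.00986 = -0.00847/0.00986 = -0.859.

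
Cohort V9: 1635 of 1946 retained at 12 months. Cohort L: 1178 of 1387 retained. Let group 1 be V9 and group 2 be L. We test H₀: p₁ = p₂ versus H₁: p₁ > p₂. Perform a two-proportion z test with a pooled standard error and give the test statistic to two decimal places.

p̂₁ = 1635/1946 ≈ 0.84018, p̂₂ = 1178/1387 ≈ 0.84932.
Pooled p̂ = (1635+1178)/(1946+1387) = 2813/3333 = 0.84398.
SE = √(0.131675 × 0.00123486) = 0.01275.
z = (0.84018 − 0.84932)/0.01275 = -0.00914/0.01275 = -0.72.
p-value = P(Z > -0.716) ≈ 0.7630.

z = -0.72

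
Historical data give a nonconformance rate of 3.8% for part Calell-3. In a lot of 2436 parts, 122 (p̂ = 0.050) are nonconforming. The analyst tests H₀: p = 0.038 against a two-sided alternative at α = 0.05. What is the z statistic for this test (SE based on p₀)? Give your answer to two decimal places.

p̂ = 122/2436 ≈ 0.05008.
Standard error under H₀: √(0.038×0.962/2436) = 0.00387.
z = (0.05008 − 0.038)/0.00387 = 0.01208/0.00387 = 3.12.
Two-sided p-value ≈ 2·Φ(−3.119) = 0.0018. With α = 0.05, reject H₀.

z = 3.12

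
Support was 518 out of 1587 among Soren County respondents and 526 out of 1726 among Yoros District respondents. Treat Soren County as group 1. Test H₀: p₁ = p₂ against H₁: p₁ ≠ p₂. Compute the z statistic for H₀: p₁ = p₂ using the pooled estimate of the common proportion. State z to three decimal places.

z = 1.340

p̂₁ = 518/1587 ≈ 0.32640, p̂₂ = 526/1726 ≈ 0.30475.
Pooled p̂ = (518+526)/(1587+1726) = 1044/3313 = 0.31512.
SE = √(p̂(1−p̂)(1/n₁+1/n₂)) = √(0.31512·0.68488·0.00120949) = √(0.000261033) = 0.01616.
z = (0.32640 − 0.30475)/0.01616 = 0.02165/0.01616 = 1.340.
p-value = 2·P(Z > 1.340) ≈ 0.1802.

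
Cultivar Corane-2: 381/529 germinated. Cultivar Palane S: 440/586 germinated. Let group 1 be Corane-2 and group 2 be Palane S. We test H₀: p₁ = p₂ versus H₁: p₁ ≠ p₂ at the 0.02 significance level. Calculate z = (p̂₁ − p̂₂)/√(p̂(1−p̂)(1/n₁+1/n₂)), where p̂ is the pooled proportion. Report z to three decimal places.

p̂₁ = 381/529 ≈ 0.72023, p̂₂ = 440/586 ≈ 0.75085.
Pooled p̂ = (381+440)/(529+586) = 821/1115 = 0.73632.
SE = √(0.194152 × 0.00359684) = 0.02643.
z = (0.72023 − 0.75085)/0.02643 = -0.03062/0.02643 = -1.159.
Two-sided p-value ≈ 2·Φ(−1.159) = 0.2465. With α = 0.02, fail to reject H₀.

z = -1.159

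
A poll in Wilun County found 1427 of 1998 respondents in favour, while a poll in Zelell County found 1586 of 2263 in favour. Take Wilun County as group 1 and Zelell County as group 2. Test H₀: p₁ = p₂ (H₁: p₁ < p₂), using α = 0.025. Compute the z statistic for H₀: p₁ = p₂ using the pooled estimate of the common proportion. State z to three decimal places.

z = 0.957

p̂₁ = 1427/1998 = 0.71421, p̂₂ = 1586/2263 = 0.70084.
Pooled p̂ = (1427+1586)/(1998+2263) = 3013/4261 = 0.70711.
SE = √(p̂(1−p̂)(1/n₁+1/n₂)) = √(0.70711·0.29289·0.000942392) = √(0.000195174) = 0.01397.
z = (0.71421 − 0.70084)/0.01397 = 0.01337/0.01397 = 0.957.
p-value = P(Z < 0.957) ≈ 0.8308. With α = 0.025, fail to reject H₀.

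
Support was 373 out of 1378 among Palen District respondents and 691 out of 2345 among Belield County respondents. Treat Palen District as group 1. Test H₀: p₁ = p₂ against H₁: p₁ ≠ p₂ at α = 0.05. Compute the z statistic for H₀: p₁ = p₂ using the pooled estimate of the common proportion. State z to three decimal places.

p̂₁ = 373/1378 = 0.27068, p̂₂ = 691/2345 = 0.29467.
Pooled p̂ = (373+691)/(1378+2345) = 1064/3723 = 0.28579.
SE = √(0.204115 × 0.00115213) = 0.01534.
z = (0.27068 − 0.29467)/0.01534 = -0.02399/0.01534 = -1.564.
p-value = 2·P(Z > 1.564) ≈ 0.1178; since p > α = 0.05, fail to reject H₀.

z = -1.564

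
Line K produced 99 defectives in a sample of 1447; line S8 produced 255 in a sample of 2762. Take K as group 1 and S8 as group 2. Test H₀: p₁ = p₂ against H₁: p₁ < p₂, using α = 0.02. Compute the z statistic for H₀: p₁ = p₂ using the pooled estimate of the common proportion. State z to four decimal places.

p̂₁ = 99/1447 = 0.068417, p̂₂ = 255/2762 = 0.092324.
Pooled p̂ = (99+255)/(1447+2762) = 354/4209 = 0.084105.
SE = √(0.0770318 × 0.00105314) = 0.009007.
z = (0.068417 − 0.092324)/0.009007 = -0.023907/0.009007 = -2.6543.
p-value = P(Z < -2.654) ≈ 0.0040, so at α = 0.02 we reject H₀.

z = -2.6543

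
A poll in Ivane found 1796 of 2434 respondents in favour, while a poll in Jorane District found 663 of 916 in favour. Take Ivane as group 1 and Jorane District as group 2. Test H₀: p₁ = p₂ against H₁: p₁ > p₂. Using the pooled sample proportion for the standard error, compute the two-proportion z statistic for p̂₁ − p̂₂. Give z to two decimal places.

z = 0.82

p̂₁ = 1796/2434 = 0.7379, p̂₂ = 663/916 = 0.7238.
Pooled p̂ = (1796+663)/(2434+916) = 2459/3350 = 0.7340.
SE = √(0.19523 × 0.00150255) = 0.0171.
z = (0.7379 − 0.7238)/0.0171 = 0.0141/0.0171 = 0.82.
p-value = P(Z > 0.822) ≈ 0.2055.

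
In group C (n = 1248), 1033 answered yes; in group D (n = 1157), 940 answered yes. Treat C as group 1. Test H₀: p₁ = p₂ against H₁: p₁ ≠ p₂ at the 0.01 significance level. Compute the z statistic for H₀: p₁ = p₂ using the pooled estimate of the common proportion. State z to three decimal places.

p̂₁ = 1033/1248 ≈ 0.827724, p̂₂ = 940/1157 ≈ 0.812446.
Pooled p̂ = (1033+940)/(1248+1157) = 1973/2405 = 0.820374.
SE = √(p̂(1−p̂)(1/n₁+1/n₂)) = √(0.820374·0.179626·0.00166559) = √(0.000245441) = 0.015667.
z = (0.827724 − 0.812446)/0.015667 = 0.015278/0.015667 = 0.975.
p-value = 2·P(Z > 0.975) ≈ 0.3295; since p > α = 0.01, fail to reject H₀.

z = 0.975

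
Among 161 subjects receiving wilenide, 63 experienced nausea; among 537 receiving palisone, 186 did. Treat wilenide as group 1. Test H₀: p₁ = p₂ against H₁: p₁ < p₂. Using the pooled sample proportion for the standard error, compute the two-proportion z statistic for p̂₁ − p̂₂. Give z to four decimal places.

p̂₁ = 63/161 = 0.391304, p̂₂ = 186/537 = 0.346369.
Pooled p̂ = (63+186)/(161+537) = 249/698 = 0.356734.
SE = √(p̂(1−p̂)(1/n₁+1/n₂)) = √(0.356734·0.643266·0.00807338) = √(0.00185264) = 0.043042.
z = (0.391304 − 0.346369)/0.043042 = 0.044935/0.043042 = 1.0440.

z = 1.0440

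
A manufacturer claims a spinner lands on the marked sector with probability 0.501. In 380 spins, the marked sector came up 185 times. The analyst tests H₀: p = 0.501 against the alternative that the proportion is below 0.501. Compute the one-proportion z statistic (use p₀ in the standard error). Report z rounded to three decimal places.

p̂ = 185/380 = 0.48684.
SE = √(p₀(1−p₀)/n) = √(0.25/380) = 0.02565.
z = (0.48684 − 0.501)/0.02565 = -0.01416/0.02565 = -0.552.
p-value = P(Z < -0.552) ≈ 0.2905.

z = -0.552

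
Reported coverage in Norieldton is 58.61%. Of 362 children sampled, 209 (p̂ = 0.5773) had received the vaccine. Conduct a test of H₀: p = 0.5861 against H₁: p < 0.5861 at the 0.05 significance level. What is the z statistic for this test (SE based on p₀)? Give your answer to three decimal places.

z = -0.338

p̂ = 209/362 ≈ 0.57735.
Under H₀, SE = √(0.5861·0.4139/362) = √(0.000670129) = 0.02589.
z = (0.57735 − 0.5861)/0.02589 = -0.00875/0.02589 = -0.338.
p-value = P(Z < -0.338) ≈ 0.3676. With α = 0.05, fail to reject H₀.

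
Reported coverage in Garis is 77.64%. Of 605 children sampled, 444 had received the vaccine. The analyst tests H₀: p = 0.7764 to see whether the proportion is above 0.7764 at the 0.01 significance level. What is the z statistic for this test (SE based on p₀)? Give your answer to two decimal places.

z = -2.51

p̂ = 444/605 ≈ 0.7339.
SE = √(p₀(1−p₀)/n) = √(0.1736/605) = 0.0169.
z = (0.7339 − 0.7764)/0.0169 = -0.0425/0.0169 = -2.51.
p-value = P(Z > -2.510) ≈ 0.9940, so at α = 0.01 we fail to reject H₀.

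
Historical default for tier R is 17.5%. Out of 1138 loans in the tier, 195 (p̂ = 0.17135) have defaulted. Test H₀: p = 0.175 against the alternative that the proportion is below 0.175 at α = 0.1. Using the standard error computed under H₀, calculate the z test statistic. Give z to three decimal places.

z = -0.324

p̂ = 195/1138 = 0.17135.
Under H₀, SE = √(0.175·0.825/1138) = √(0.000126867) = 0.01126.
z = (0.17135 − 0.175)/0.01126 = -0.00365/0.01126 = -0.324.
p-value = P(Z < -0.324) ≈ 0.3731. With α = 0.1, fail to reject H₀.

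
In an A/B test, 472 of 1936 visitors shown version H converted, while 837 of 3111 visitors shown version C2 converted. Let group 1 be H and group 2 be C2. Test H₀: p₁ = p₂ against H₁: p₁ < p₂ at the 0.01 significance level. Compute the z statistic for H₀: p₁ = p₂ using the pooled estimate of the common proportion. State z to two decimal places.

p̂₁ = 472/1936 ≈ 0.24380, p̂₂ = 837/3111 ≈ 0.26905.
Pooled p̂ = (472+837)/(1936+3111) = 1309/5047 = 0.25936.
SE = √(0.192093 × 0.000837969) = 0.01269.
z = (0.24380 − 0.26905)/0.01269 = -0.02525/0.01269 = -1.99.
p-value = P(Z < -1.990) ≈ 0.0233. With α = 0.01, fail to reject H₀.

z = -1.99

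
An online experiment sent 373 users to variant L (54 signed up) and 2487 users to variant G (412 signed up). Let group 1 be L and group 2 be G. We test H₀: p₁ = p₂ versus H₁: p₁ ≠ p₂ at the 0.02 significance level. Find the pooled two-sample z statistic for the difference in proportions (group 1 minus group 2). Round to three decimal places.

p̂₁ = 54/373 ≈ 0.14477, p̂₂ = 412/2487 ≈ 0.16566.
Pooled p̂ = (54+412)/(373+2487) = 466/2860 = 0.16294.
SE = √(0.136389 × 0.00308306) = 0.02051.
z = (0.14477 − 0.16566)/0.02051 = -0.02089/0.02051 = -1.019.
Two-sided p-value ≈ 2·Φ(−1.019) = 0.3083; since p > α = 0.02, fail to reject H₀.

z = -1.019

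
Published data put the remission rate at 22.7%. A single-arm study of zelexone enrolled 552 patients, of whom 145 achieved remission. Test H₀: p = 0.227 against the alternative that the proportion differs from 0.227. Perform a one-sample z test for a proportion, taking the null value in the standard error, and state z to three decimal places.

z = 2.001

p̂ = 145/552 = 0.26268.
SE = √(p₀(1−p₀)/n) = √(0.17547/552) = 0.01783.
z = (0.26268 − 0.227)/0.01783 = 0.03568/0.01783 = 2.001.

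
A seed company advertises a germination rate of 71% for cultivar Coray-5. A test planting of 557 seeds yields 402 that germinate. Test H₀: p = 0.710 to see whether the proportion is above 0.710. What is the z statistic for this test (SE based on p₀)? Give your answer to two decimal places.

z = 0.61

p̂ = 402/557 = 0.7217.
Standard error under H₀: √(0.71×0.29/557) = 0.0192.
z = (0.7217 − 0.71)/0.0192 = 0.0117/0.0192 = 0.61.
p-value = P(Z > 0.610) ≈ 0.2710.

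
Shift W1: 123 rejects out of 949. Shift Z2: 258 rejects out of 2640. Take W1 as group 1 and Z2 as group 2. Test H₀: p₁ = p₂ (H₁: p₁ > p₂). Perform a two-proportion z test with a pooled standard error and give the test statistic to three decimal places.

p̂₁ = 123/949 ≈ 0.129610, p̂₂ = 258/2640 ≈ 0.097727.
Pooled p̂ = (123+258)/(949+2640) = 381/3589 = 0.106158.
SE = √(p̂(1−p̂)(1/n₁+1/n₂)) = √(0.106158·0.893842·0.00143253) = √(0.00013593) = 0.011659.
z = (0.129610 − 0.097727)/0.011659 = 0.031883/0.011659 = 2.735.

z = 2.735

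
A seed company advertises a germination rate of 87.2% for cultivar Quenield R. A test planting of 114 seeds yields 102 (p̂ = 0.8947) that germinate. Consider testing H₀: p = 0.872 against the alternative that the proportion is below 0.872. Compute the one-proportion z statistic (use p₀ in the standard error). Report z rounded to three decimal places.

z = 0.727

p̂ = 102/114 = 0.89474.
Standard error under H₀: √(0.872×0.128/114) = 0.03129.
z = (0.89474 − 0.872)/0.03129 = 0.02274/0.03129 = 0.727.
p-value = P(Z < 0.727) ≈ 0.7663.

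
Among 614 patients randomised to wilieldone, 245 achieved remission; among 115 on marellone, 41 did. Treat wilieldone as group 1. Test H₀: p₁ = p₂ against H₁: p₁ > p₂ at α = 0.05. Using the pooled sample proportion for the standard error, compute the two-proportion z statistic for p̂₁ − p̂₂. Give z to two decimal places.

p̂₁ = 245/614 ≈ 0.3990, p̂₂ = 41/115 ≈ 0.3565.
Pooled p̂ = (245+41)/(614+115) = 286/729 = 0.3923.
SE = √(0.238405 × 0.0103243) = 0.0496.
z = (0.3990 − 0.3565)/0.0496 = 0.0425/0.0496 = 0.86.
p-value = P(Z > 0.857) ≈ 0.1958, so at α = 0.05 we fail to reject H₀.

z = 0.86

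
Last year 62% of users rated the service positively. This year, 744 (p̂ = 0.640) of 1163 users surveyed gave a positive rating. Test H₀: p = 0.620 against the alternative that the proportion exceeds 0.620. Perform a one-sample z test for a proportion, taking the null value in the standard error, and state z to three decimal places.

z = 1.386

p̂ = 744/1163 ≈ 0.63972.
Standard error under H₀: √(0.62×0.38/1163) = 0.01423.
z = (0.63972 − 0.62)/0.01423 = 0.01972/0.01423 = 1.386.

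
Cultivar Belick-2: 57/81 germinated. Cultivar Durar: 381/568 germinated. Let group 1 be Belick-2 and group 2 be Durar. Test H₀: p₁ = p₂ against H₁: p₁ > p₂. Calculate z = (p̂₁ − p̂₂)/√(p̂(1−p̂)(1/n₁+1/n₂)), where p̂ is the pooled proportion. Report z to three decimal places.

p̂₁ = 57/81 = 0.70370, p̂₂ = 381/568 = 0.67077.
Pooled p̂ = (57+381)/(81+568) = 438/649 = 0.67488.
SE = √(p̂(1−p̂)(1/n₁+1/n₂)) = √(0.67488·0.32512·0.0141062) = √(0.00309513) = 0.05563.
z = (0.70370 − 0.67077)/0.05563 = 0.03293/0.05563 = 0.592.
p-value = P(Z > 0.592) ≈ 0.2770.

z = 0.592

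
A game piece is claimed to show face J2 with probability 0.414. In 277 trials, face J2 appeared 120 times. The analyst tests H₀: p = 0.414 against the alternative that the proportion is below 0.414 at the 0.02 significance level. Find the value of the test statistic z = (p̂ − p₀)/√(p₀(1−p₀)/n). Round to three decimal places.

z = 0.649

p̂ = 120/277 ≈ 0.43321.
SE = √(p₀(1−p₀)/n) = √(0.2426/277) = 0.02959.
z = (0.43321 − 0.414)/0.02959 = 0.01921/0.02959 = 0.649.
p-value = P(Z < 0.649) ≈ 0.7419. With α = 0.02, fail to reject H₀.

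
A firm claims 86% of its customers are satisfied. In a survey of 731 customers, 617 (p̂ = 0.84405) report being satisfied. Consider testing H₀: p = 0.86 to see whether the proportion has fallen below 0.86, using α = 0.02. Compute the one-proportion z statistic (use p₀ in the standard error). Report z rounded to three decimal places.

z = -1.243

p̂ = 617/731 ≈ 0.84405.
Standard error under H₀: √(0.86×0.14/731) = 0.01283.
z = (0.84405 − 0.86)/0.01283 = -0.01595/0.01283 = -1.243.
p-value = P(Z < -1.243) ≈ 0.1070, so at α = 0.02 we fail to reject H₀.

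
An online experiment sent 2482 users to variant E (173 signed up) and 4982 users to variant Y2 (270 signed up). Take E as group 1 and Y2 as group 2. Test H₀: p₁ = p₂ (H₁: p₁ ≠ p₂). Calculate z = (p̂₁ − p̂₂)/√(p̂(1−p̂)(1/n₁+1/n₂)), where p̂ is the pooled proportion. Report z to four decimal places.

p̂₁ = 173/2482 ≈ 0.0697019, p̂₂ = 270/4982 ≈ 0.0541951.
Pooled p̂ = (173+270)/(2482+4982) = 443/7464 = 0.0593516.
SE = √(0.0558289 × 0.000603623) = 0.0058051.
z = (0.0697019 − 0.0541951)/0.0058051 = 0.0155068/0.0058051 = 2.6712.

z = 2.6712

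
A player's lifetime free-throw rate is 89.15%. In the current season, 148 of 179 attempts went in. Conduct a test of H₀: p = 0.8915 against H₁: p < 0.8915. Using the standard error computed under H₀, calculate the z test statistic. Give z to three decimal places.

p̂ = 148/179 ≈ 0.826816.
Under H₀, SE = √(0.8915·0.1085/179) = √(0.000540378) = 0.023246.
z = (0.826816 − 0.8915)/0.023246 = -0.064684/0.023246 = -2.783.

z = -2.783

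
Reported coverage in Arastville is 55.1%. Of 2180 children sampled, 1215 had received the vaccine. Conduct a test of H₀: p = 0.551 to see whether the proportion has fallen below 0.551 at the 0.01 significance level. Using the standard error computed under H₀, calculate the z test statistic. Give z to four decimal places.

p̂ = 1215/2180 = 0.5573394.
SE = √(p₀(1−p₀)/n) = √(0.2474/2180) = 0.0106530.
z = (0.5573394 − 0.551)/0.0106530 = 0.0063394/0.0106530 = 0.5951.
p-value = P(Z < 0.595) ≈ 0.7241, so at α = 0.01 we fail to reject H₀.

z = 0.5951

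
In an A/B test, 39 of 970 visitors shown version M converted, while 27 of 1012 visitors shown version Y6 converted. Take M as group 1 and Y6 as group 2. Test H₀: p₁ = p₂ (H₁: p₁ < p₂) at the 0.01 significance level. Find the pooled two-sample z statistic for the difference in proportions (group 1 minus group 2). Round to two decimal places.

z = 1.68

p̂₁ = 39/970 ≈ 0.04021, p̂₂ = 27/1012 ≈ 0.02668.
Pooled p̂ = (39+27)/(970+1012) = 66/1982 = 0.03330.
SE = √(0.0321908 × 0.00201907) = 0.00806.
z = (0.04021 − 0.02668)/0.00806 = 0.01353/0.00806 = 1.68.
p-value = P(Z < 1.678) ≈ 0.9533. With α = 0.01, fail to reject H₀.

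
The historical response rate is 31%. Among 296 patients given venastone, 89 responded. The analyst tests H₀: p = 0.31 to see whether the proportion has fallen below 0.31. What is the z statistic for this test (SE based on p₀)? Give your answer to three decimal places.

p̂ = 89/296 ≈ 0.30068.
Standard error under H₀: √(0.31×0.69/296) = 0.02688.
z = (0.30068 − 0.31)/0.02688 = -0.00932/0.02688 = -0.347.
p-value = P(Z < -0.347) ≈ 0.3643.

z = -0.347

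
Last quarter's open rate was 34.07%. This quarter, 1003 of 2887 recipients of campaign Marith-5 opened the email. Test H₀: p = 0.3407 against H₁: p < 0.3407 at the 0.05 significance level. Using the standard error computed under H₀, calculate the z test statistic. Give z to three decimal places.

z = 0.762

p̂ = 1003/2887 = 0.34742.
Under H₀, SE = √(0.3407·0.6593/2887) = √(7.78052e-05) = 0.00882.
z = (0.34742 − 0.3407)/0.00882 = 0.00672/0.00882 = 0.762.
p-value = P(Z < 0.762) ≈ 0.7769, so at α = 0.05 we fail to reject H₀.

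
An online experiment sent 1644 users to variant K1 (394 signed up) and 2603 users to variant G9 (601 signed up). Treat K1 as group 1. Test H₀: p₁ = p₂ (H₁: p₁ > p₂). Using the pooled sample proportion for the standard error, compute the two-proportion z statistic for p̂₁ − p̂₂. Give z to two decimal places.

p̂₁ = 394/1644 ≈ 0.2397, p̂₂ = 601/2603 ≈ 0.2309.
Pooled p̂ = (394+601)/(1644+2603) = 995/4247 = 0.2343.
SE = √(p̂(1−p̂)(1/n₁+1/n₂)) = √(0.2343·0.7657·0.000992445) = √(0.000178039) = 0.0133.
z = (0.2397 − 0.2309)/0.0133 = 0.0088/0.0133 = 0.66.

z = 0.66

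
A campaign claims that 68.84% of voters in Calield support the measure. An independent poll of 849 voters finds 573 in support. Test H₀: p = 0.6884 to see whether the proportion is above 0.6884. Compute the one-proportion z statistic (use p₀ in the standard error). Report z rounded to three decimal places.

z = -0.849

p̂ = 573/849 = 0.674912.
Standard error under H₀: √(0.6884×0.3116/849) = 0.015895.
z = (0.674912 − 0.6884)/0.015895 = -0.013488/0.015895 = -0.849.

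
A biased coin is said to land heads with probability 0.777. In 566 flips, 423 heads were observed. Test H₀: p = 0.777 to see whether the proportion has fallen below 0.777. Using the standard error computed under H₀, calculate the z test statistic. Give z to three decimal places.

p̂ = 423/566 ≈ 0.747350.
Standard error under H₀: √(0.777×0.223/566) = 0.017497.
z = (0.747350 − 0.777)/0.017497 = -0.029650/0.017497 = -1.695.

z = -1.695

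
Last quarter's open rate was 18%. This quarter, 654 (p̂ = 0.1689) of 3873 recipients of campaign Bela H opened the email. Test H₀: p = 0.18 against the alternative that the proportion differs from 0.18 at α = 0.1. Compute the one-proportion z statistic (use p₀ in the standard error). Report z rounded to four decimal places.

z = -1.8043

p̂ = 654/3873 = 0.1688613.
Standard error under H₀: √(0.18×0.82/3873) = 0.0061733.
z = (0.1688613 − 0.18)/0.0061733 = -0.0111387/0.0061733 = -1.8043.
p-value = 2·P(Z > 1.804) ≈ 0.0712; since p < α = 0.1, reject H₀.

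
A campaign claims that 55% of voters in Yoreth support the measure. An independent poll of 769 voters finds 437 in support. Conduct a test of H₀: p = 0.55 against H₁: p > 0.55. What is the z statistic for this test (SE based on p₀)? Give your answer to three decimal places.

z = 1.018

p̂ = 437/769 = 0.56827.
SE = √(p₀(1−p₀)/n) = √(0.2475/769) = 0.01794.
z = (0.56827 − 0.55)/0.01794 = 0.01827/0.01794 = 1.018.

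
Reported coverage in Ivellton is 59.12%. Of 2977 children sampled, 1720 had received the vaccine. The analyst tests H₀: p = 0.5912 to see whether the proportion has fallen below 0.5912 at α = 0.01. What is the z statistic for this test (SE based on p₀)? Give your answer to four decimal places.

z = -1.4913

p̂ = 1720/2977 ≈ 0.577763.
SE = √(p₀(1−p₀)/n) = √(0.24168/2977) = 0.009010.
z = (0.577763 − 0.5912)/0.009010 = -0.013437/0.009010 = -1.4913.
p-value = P(Z < -1.491) ≈ 0.0679, so at α = 0.01 we fail to reject H₀.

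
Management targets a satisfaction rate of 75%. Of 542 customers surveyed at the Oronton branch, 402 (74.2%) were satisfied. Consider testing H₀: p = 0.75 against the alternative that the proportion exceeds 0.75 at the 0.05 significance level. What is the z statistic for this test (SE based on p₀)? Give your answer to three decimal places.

p̂ = 402/542 ≈ 0.74170.
Standard error under H₀: √(0.75×0.25/542) = 0.01860.
z = (0.74170 − 0.75)/0.01860 = -0.00830/0.01860 = -0.446.
p-value = P(Z > -0.446) ≈ 0.6723, so at α = 0.05 we fail to reject H₀.

z = -0.446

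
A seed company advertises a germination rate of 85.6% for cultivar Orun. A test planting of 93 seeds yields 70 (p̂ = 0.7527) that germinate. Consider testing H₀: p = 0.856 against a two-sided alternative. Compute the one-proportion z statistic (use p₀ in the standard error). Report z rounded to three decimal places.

p̂ = 70/93 ≈ 0.752688.
Standard error under H₀: √(0.856×0.144/93) = 0.036406.
z = (0.752688 − 0.856)/0.036406 = -0.103312/0.036406 = -2.838.
p-value = 2·P(Z > 2.838) ≈ 0.0045.

z = -2.838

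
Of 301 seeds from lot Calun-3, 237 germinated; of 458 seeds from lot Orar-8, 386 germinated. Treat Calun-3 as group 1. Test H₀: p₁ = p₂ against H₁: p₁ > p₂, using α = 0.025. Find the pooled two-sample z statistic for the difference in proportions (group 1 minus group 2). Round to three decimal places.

p̂₁ = 237/301 ≈ 0.787375, p̂₂ = 386/458 ≈ 0.842795.
Pooled p̂ = (237+386)/(301+458) = 623/759 = 0.820817.
SE = √(0.147077 × 0.00550567) = 0.028456.
z = (0.787375 − 0.842795)/0.028456 = -0.055420/0.028456 = -1.948.
p-value = P(Z > -1.948) ≈ 0.9743; since p > α = 0.025, fail to reject H₀.

z = -1.948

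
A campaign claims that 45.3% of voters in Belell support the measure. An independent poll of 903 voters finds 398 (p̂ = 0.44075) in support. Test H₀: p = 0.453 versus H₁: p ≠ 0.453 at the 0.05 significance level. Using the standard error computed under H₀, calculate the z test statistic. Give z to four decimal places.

p̂ = 398/903 = 0.440753.
SE = √(p₀(1−p₀)/n) = √(0.24779/903) = 0.016565.
z = (0.440753 − 0.453)/0.016565 = -0.012247/0.016565 = -0.7393.
p-value = 2·P(Z > 0.739) ≈ 0.4597. With α = 0.05, fail to reject H₀.

z = -0.7393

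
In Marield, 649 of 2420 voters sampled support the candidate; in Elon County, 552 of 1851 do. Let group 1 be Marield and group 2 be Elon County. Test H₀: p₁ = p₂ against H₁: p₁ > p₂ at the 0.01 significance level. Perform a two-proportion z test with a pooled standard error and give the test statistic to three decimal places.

z = -2.164

p̂₁ = 649/2420 = 0.26818, p̂₂ = 552/1851 = 0.29822.
Pooled p̂ = (649+552)/(2420+1851) = 1201/4271 = 0.28120.
SE = √(p̂(1−p̂)(1/n₁+1/n₂)) = √(0.28120·0.71880·0.000953472) = √(0.000192721) = 0.01388.
z = (0.26818 − 0.29822)/0.01388 = -0.03004/0.01388 = -2.164.
p-value = P(Z > -2.164) ≈ 0.9848; since p > α = 0.01, fail to reject H₀.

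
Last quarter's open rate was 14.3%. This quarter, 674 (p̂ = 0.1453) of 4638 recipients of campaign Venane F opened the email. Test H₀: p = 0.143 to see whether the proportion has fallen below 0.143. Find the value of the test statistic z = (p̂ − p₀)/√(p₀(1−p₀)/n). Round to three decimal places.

z = 0.452

p̂ = 674/4638 = 0.145321.
Under H₀, SE = √(0.143·0.857/4638) = √(2.64232e-05) = 0.005140.
z = (0.145321 − 0.143)/0.005140 = 0.002321/0.005140 = 0.452.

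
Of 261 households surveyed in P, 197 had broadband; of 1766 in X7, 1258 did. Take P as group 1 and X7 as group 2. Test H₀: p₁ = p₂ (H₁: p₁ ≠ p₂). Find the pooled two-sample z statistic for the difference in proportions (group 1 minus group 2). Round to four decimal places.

p̂₁ = 197/261 = 0.754789, p̂₂ = 1258/1766 = 0.712344.
Pooled p̂ = (197+1258)/(261+1766) = 1455/2027 = 0.717810.
SE = √(0.202559 × 0.00439767) = 0.029846.
z = (0.754789 − 0.712344)/0.029846 = 0.042445/0.029846 = 1.4221.
Two-sided p-value ≈ 2·Φ(−1.422) = 0.1550.

z = 1.4221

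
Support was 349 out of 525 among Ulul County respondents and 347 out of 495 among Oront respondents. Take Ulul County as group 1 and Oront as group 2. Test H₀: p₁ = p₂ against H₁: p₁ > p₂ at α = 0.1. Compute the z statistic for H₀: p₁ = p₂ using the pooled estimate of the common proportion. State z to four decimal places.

p̂₁ = 349/525 = 0.664762, p̂₂ = 347/495 = 0.701010.
Pooled p̂ = (349+347)/(525+495) = 696/1020 = 0.682353.
SE = √(p̂(1−p̂)(1/n₁+1/n₂)) = √(0.682353·0.317647·0.00392496) = √(0.000850726) = 0.029167.
z = (0.664762 − 0.701010)/0.029167 = -0.036248/0.029167 = -1.2428.
p-value = P(Z > -1.243) ≈ 0.8930; since p > α = 0.1, fail to reject H₀.

z = -1.2428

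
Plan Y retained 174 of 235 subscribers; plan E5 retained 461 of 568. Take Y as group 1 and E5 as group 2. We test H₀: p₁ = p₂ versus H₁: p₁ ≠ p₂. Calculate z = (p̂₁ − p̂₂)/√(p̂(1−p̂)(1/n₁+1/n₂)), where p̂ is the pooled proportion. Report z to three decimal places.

z = -2.257

p̂₁ = 174/235 ≈ 0.740426, p̂₂ = 461/568 ≈ 0.811620.
Pooled p̂ = (174+461)/(235+568) = 635/803 = 0.790785.
SE = √(p̂(1−p̂)(1/n₁+1/n₂)) = √(0.790785·0.209215·0.00601588) = √(0.000995294) = 0.031548.
z = (0.740426 − 0.811620)/0.031548 = -0.071194/0.031548 = -2.257.
Two-sided p-value ≈ 2·Φ(−2.257) = 0.0240.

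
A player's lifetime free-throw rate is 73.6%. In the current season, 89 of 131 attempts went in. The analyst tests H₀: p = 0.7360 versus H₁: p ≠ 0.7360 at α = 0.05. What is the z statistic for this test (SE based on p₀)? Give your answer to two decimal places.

z = -1.47

p̂ = 89/131 ≈ 0.6794.
SE = √(p₀(1−p₀)/n) = √(0.1943/131) = 0.0385.
z = (0.6794 − 0.736)/0.0385 = -0.0566/0.0385 = -1.47.
p-value = 2·P(Z > 1.470) ≈ 0.1416, so at α = 0.05 we fail to reject H₀.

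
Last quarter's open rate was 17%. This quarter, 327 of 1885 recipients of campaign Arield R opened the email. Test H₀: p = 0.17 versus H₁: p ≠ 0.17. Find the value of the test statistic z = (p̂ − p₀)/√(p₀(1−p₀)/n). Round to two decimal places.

p̂ = 327/1885 ≈ 0.1735.
Standard error under H₀: √(0.17×0.83/1885) = 0.0087.
z = (0.1735 − 0.17)/0.0087 = 0.0035/0.0087 = 0.40.

z = 0.40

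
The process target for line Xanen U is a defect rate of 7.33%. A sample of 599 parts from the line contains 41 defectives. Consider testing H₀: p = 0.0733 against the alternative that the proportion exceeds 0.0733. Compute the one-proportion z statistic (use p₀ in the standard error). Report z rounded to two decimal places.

p̂ = 41/599 ≈ 0.0684.
Standard error under H₀: √(0.0733×0.9267/599) = 0.0106.
z = (0.0684 − 0.0733)/0.0106 = -0.0049/0.0106 = -0.46.

z = -0.46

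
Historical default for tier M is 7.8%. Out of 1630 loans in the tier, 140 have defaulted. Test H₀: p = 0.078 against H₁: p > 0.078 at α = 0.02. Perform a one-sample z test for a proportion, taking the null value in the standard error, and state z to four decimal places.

p̂ = 140/1630 ≈ 0.0858896.
SE = √(p₀(1−p₀)/n) = √(0.071916/1630) = 0.0066423.
z = (0.0858896 − 0.078)/0.0066423 = 0.0078896/0.0066423 = 1.1878.
p-value = P(Z > 1.188) ≈ 0.1175; since p > α = 0.02, fail to reject H₀.

z = 1.1878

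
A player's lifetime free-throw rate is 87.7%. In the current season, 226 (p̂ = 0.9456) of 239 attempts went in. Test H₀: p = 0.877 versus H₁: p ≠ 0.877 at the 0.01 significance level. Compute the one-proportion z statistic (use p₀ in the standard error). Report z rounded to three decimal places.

p̂ = 226/239 ≈ 0.945607.
Under H₀, SE = √(0.877·0.123/239) = √(0.000451343) = 0.021245.
z = (0.945607 − 0.877)/0.021245 = 0.068607/0.021245 = 3.229.
p-value = 2·P(Z > 3.229) ≈ 0.0012; since p < α = 0.01, reject H₀.

z = 3.229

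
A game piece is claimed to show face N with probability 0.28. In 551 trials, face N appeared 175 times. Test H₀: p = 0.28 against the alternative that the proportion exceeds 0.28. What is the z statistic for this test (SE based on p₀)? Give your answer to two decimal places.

p̂ = 175/551 = 0.3176.
Under H₀, SE = √(0.28·0.72/551) = √(0.00036588) = 0.0191.
z = (0.3176 − 0.28)/0.0191 = 0.0376/0.0191 = 1.97.
p-value = P(Z > 1.966) ≈ 0.0247.

z = 1.97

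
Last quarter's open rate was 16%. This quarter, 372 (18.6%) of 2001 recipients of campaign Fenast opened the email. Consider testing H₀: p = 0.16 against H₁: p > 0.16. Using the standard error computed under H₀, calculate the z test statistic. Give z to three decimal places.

p̂ = 372/2001 ≈ 0.185907.
SE = √(p₀(1−p₀)/n) = √(0.1344/2001) = 0.008196.
z = (0.185907 − 0.16)/0.008196 = 0.025907/0.008196 = 3.161.
p-value = P(Z > 3.161) ≈ 0.0008.

z = 3.161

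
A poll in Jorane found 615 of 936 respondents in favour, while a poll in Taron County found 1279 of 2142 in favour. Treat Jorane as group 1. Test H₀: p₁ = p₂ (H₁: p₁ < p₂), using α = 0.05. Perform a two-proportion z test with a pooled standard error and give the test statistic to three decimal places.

p̂₁ = 615/936 = 0.65705, p̂₂ = 1279/2142 = 0.59711.
Pooled p̂ = (615+1279)/(936+2142) = 1894/3078 = 0.61533.
SE = √(p̂(1−p̂)(1/n₁+1/n₂)) = √(0.61533·0.38467·0.00153523) = √(0.000363386) = 0.01906.
z = (0.65705 − 0.59711)/0.01906 = 0.05994/0.01906 = 3.145.
p-value = P(Z < 3.145) ≈ 0.9992; since p > α = 0.05, fail to reject H₀.

z = 3.145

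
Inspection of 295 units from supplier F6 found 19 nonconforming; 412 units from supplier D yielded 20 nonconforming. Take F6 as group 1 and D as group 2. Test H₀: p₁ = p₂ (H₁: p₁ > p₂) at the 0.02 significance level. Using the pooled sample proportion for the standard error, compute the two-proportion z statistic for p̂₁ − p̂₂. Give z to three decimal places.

z = 0.911

p̂₁ = 19/295 ≈ 0.064407, p̂₂ = 20/412 ≈ 0.048544.
Pooled p̂ = (19+20)/(295+412) = 39/707 = 0.055163.
SE = √(p̂(1−p̂)(1/n₁+1/n₂)) = √(0.055163·0.944837·0.00581701) = √(0.000303181) = 0.017412.
z = (0.064407 − 0.048544)/0.017412 = 0.015863/0.017412 = 0.911.
p-value = P(Z > 0.911) ≈ 0.1811, so at α = 0.02 we fail to reject H₀.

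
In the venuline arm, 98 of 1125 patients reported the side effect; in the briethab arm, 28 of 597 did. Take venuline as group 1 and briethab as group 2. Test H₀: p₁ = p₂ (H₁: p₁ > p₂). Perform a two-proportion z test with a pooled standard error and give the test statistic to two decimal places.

p̂₁ = 98/1125 = 0.0871, p̂₂ = 28/597 = 0.0469.
Pooled p̂ = (98+28)/(1125+597) = 126/1722 = 0.0732.
SE = √(0.0678168 × 0.00256393) = 0.0132.
z = (0.0871 − 0.0469)/0.0132 = 0.0402/0.0132 = 3.05.
p-value = P(Z > 3.049) ≈ 0.0011.

z = 3.05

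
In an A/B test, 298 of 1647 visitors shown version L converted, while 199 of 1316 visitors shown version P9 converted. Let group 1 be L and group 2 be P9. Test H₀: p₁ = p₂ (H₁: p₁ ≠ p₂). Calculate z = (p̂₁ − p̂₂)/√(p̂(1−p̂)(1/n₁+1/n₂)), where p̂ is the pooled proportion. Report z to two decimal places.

p̂₁ = 298/1647 = 0.1809, p̂₂ = 199/1316 = 0.1512.
Pooled p̂ = (298+199)/(1647+1316) = 497/2963 = 0.1677.
SE = √(0.1396 × 0.00136704) = 0.0138.
z = (0.1809 − 0.1512)/0.0138 = 0.0297/0.0138 = 2.15.
Two-sided p-value ≈ 2·Φ(−2.151) = 0.0315.

z = 2.15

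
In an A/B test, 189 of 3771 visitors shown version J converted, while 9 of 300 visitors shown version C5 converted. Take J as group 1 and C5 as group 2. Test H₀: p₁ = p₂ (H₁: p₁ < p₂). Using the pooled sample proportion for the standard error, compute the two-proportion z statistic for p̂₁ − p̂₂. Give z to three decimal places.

z = 1.559

p̂₁ = 189/3771 ≈ 0.050119, p̂₂ = 9/300 ≈ 0.030000.
Pooled p̂ = (189+9)/(3771+300) = 198/4071 = 0.048637.
SE = √(p̂(1−p̂)(1/n₁+1/n₂)) = √(0.048637·0.951363·0.00359851) = √(0.000166507) = 0.012904.
z = (0.050119 − 0.030000)/0.012904 = 0.020119/0.012904 = 1.559.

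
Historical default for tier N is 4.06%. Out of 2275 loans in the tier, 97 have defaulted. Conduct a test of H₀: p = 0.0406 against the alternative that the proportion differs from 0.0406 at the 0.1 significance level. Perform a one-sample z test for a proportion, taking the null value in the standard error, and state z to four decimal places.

z = 0.4924

p̂ = 97/2275 = 0.0426374.
Standard error under H₀: √(0.0406×0.9594/2275) = 0.0041378.
z = (0.0426374 − 0.0406)/0.0041378 = 0.0020374/0.0041378 = 0.4924.
Two-sided p-value ≈ 2·Φ(−0.492) = 0.6225; since p > α = 0.1, fail to reject H₀.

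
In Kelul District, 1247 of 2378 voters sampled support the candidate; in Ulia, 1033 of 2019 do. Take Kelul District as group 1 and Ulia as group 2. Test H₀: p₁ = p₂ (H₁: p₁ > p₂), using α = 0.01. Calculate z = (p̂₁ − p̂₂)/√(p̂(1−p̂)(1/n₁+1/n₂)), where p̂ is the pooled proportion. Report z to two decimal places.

p̂₁ = 1247/2378 = 0.52439, p̂₂ = 1033/2019 = 0.51164.
Pooled p̂ = (1247+1033)/(2378+2019) = 2280/4397 = 0.51854.
SE = √(p̂(1−p̂)(1/n₁+1/n₂)) = √(0.51854·0.48146·0.000915816) = √(0.000228639) = 0.01512.
z = (0.52439 − 0.51164)/0.01512 = 0.01275/0.01512 = 0.84.
p-value = P(Z > 0.843) ≈ 0.1995, so at α = 0.01 we fail to reject H₀.

z = 0.84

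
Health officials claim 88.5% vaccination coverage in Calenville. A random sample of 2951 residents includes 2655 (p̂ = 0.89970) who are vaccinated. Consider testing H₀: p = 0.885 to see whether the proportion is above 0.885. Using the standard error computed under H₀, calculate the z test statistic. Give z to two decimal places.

z = 2.50

p̂ = 2655/2951 = 0.89970.
Under H₀, SE = √(0.885·0.115/2951) = √(3.44883e-05) = 0.00587.
z = (0.89970 − 0.885)/0.00587 = 0.01470/0.00587 = 2.50.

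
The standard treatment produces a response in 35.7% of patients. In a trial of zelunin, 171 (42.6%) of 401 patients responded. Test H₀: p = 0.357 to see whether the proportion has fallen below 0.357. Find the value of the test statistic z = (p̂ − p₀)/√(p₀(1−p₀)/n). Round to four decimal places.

z = 2.9020

p̂ = 171/401 ≈ 0.426434.
SE = √(p₀(1−p₀)/n) = √(0.22955/401) = 0.023926.
z = (0.426434 − 0.357)/0.023926 = 0.069434/0.023926 = 2.9020.
p-value = P(Z < 2.902) ≈ 0.9981.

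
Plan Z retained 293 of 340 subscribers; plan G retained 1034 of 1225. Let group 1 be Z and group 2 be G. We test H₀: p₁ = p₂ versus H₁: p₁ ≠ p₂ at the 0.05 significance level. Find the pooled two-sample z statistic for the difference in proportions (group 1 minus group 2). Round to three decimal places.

z = 0.803

p̂₁ = 293/340 = 0.86176, p̂₂ = 1034/1225 = 0.84408.
Pooled p̂ = (293+1034)/(340+1225) = 1327/1565 = 0.84792.
SE = √(p̂(1−p̂)(1/n₁+1/n₂)) = √(0.84792·0.15208·0.0037575) = √(0.000484528) = 0.02201.
z = (0.86176 − 0.84408)/0.02201 = 0.01768/0.02201 = 0.803.
Two-sided p-value ≈ 2·Φ(−0.803) = 0.4218. With α = 0.05, fail to reject H₀.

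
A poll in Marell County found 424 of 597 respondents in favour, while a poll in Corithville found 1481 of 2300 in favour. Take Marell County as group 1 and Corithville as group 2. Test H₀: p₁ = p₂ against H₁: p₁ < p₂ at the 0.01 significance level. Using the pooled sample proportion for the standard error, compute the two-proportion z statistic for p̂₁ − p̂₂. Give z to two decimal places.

z = 3.04

p̂₁ = 424/597 = 0.7102, p̂₂ = 1481/2300 = 0.6439.
Pooled p̂ = (424+1481)/(597+2300) = 1905/2897 = 0.6576.
SE = √(0.22517 × 0.00210982) = 0.0218.
z = (0.7102 − 0.6439)/0.0218 = 0.0663/0.0218 = 3.04.
p-value = P(Z < 3.042) ≈ 0.9988, so at α = 0.01 we fail to reject H₀.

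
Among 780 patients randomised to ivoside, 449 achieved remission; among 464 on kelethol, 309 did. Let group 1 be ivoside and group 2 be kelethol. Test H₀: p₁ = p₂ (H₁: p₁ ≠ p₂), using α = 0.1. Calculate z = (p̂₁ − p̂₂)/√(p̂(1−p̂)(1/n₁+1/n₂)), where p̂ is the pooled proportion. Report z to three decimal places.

z = -3.157

p̂₁ = 449/780 = 0.575641, p̂₂ = 309/464 = 0.665948.
Pooled p̂ = (449+309)/(780+464) = 758/1244 = 0.609325.
SE = √(0.238048 × 0.00343722) = 0.028605.
z = (0.575641 − 0.665948)/0.028605 = -0.090307/0.028605 = -3.157.
Two-sided p-value ≈ 2·Φ(−3.157) = 0.0016, so at α = 0.1 we reject H₀.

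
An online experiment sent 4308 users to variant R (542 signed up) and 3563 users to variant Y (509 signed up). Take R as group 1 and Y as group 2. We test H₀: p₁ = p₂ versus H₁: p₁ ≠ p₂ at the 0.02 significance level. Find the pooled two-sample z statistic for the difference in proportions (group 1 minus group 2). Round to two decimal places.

z = -2.21

p̂₁ = 542/4308 ≈ 0.12581, p̂₂ = 509/3563 ≈ 0.14286.
Pooled p̂ = (542+509)/(4308+3563) = 1051/7871 = 0.13353.
SE = √(p̂(1−p̂)(1/n₁+1/n₂)) = √(0.13353·0.86647·0.000512789) = √(5.93288e-05) = 0.00770.
z = (0.12581 − 0.14286)/0.00770 = -0.01705/0.00770 = -2.21.
p-value = 2·P(Z > 2.213) ≈ 0.0269, so at α = 0.02 we fail to reject H₀.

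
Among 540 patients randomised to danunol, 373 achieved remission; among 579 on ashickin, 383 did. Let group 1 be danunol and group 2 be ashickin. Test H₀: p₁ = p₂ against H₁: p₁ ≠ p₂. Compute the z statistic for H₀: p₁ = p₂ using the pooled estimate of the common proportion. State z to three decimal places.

z = 1.045

p̂₁ = 373/540 = 0.690741, p̂₂ = 383/579 = 0.661485.
Pooled p̂ = (373+383)/(540+579) = 756/1119 = 0.675603.
SE = √(0.219164 × 0.00357897) = 0.028007.
z = (0.690741 − 0.661485)/0.028007 = 0.029256/0.028007 = 1.045.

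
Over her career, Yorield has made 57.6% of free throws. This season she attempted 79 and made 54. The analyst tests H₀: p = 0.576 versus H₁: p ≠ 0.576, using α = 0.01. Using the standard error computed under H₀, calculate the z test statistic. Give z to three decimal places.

z = 1.934

p̂ = 54/79 = 0.68354.
Under H₀, SE = √(0.576·0.424/79) = √(0.00309144) = 0.05560.
z = (0.68354 − 0.576)/0.05560 = 0.10754/0.05560 = 1.934.
p-value = 2·P(Z > 1.934) ≈ 0.0531; since p > α = 0.01, fail to reject H₀.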